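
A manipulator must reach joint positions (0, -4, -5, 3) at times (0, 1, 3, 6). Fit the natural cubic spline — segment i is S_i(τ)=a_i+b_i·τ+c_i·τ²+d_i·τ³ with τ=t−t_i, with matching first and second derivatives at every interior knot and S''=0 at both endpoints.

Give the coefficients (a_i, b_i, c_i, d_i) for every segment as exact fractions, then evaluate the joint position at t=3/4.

Δ: Δ0=-4, Δ1=-1/2, Δ2=8/3
row 1: diag=6, rhs=21; c'=1/3, d'=7/2
row 2: denom=10−2·1/3=28/3; d'=(19−2·7/2)/(28/3)=9/7
back: M2=9/7
back: M1=7/2−1/3·9/7=43/14
M: M0=0, M1=43/14, M2=9/7, M3=0
seg 0: a=0, c=M0/2=0, d=(M1−M0)/(6·1)=43/84, b=Δ0−h0·(2M0+M1)/6=-379/84
seg 1: a=-4, c=M1/2=43/28, d=(M2−M1)/(6·2)=-25/168, b=Δ1−h1·(2M1+M2)/6=-125/42
seg 2: a=-5, c=M2/2=9/14, d=(M3−M2)/(6·3)=-1/14, b=Δ2−h2·(2M2+M3)/6=29/21
t_q=3/4 → seg 0, τ=3/4; S=0+-379/84·τ+0·τ²+43/84·τ³=-811/256

  seg 0: a=0 b=-379/84 c=0 d=43/84
  seg 1: a=-4 b=-125/42 c=43/28 d=-25/168
  seg 2: a=-5 b=29/21 c=9/14 d=-1/14
S(3/4) = -811/256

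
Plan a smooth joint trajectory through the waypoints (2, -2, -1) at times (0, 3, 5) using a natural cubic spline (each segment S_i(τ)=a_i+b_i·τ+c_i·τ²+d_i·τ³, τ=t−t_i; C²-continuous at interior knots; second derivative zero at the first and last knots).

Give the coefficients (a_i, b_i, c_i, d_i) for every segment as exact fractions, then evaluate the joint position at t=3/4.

Δ: Δ0=-4/3, Δ1=1/2
row 1: diag=10, rhs=11; c'=1/5, d'=11/10
back: M1=11/10
M: M0=0, M1=11/10, M2=0
seg 0: a=2, c=M0/2=0, d=(M1−M0)/(6·3)=11/180, b=Δ0−h0·(2M0+M1)/6=-113/60
seg 1: a=-2, c=M1/2=11/20, d=(M2−M1)/(6·2)=-11/120, b=Δ1−h1·(2M1+M2)/6=-7/30
t_q=3/4 → seg 0, τ=3/4; S=2+-113/60·τ+0·τ²+11/180·τ³=157/256

  seg 0: a=2 b=-113/60 c=0 d=11/180
  seg 1: a=-2 b=-7/30 c=11/20 d=-11/120
S(3/4) = 157/256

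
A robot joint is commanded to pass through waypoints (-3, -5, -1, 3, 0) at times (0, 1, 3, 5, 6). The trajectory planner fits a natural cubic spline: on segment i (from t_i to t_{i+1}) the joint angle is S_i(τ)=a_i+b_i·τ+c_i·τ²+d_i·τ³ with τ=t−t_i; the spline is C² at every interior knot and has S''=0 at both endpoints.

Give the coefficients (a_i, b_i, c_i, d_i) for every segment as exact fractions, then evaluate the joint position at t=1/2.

  seg 0: a=-3 b=-53/20 c=0 d=13/20
  seg 1: a=-5 b=-7/10 c=39/20 d=-3/10
  seg 2: a=-1 b=7/2 c=3/20 d=-9/20
  seg 3: a=3 b=-13/10 c=-51/20 d=17/20
S(1/2) = -679/160

Δ: Δ0=-2, Δ1=2, Δ2=2, Δ3=-3
row 1: diag=6, rhs=24; c'=1/3, d'=4
row 2: denom=8−2·1/3=22/3; d'=(0−2·4)/(22/3)=-12/11
row 3: denom=6−2·3/11=60/11; d'=(-30−2·-12/11)/(60/11)=-51/10
back: M3=-51/10
back: M2=-12/11−3/11·-51/10=3/10
back: M1=4−1/3·3/10=39/10
M: M0=0, M1=39/10, M2=3/10, M3=-51/10, M4=0
seg 0: a=-3, c=M0/2=0, d=(M1−M0)/(6·1)=13/20, b=Δ0−h0·(2M0+M1)/6=-53/20
seg 1: a=-5, c=M1/2=39/20, d=(M2−M1)/(6·2)=-3/10, b=Δ1−h1·(2M1+M2)/6=-7/10
seg 2: a=-1, c=M2/2=3/20, d=(M3−M2)/(6·2)=-9/20, b=Δ2−h2·(2M2+M3)/6=7/2
seg 3: a=3, c=M3/2=-51/20, d=(M4−M3)/(6·1)=17/20, b=Δ3−h3·(2M3+M4)/6=-13/10
t_q=1/2 → seg 0, τ=1/2; S=-3+-53/20·τ+0·τ²+13/20·τ³=-679/160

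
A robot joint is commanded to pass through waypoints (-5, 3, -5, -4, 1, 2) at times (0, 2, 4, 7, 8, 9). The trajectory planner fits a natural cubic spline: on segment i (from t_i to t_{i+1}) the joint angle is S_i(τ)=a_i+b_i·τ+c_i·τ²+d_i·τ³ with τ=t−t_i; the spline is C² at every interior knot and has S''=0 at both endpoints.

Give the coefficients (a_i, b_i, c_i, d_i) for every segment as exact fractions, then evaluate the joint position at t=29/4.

Δ: Δ0=4, Δ1=-4, Δ2=1/3, Δ3=5, Δ4=1
row 1: diag=8, rhs=-48; c'=1/4, d'=-6
row 2: denom=10−2·1/4=19/2; d'=(26−2·-6)/(19/2)=4
row 3: denom=8−3·6/19=134/19; d'=(28−3·4)/(134/19)=152/67
row 4: denom=4−1·19/134=517/134; d'=(-24−1·152/67)/(517/134)=-320/47
back: M4=-320/47
back: M3=152/67−19/134·-320/47=152/47
back: M2=4−6/19·152/47=140/47
back: M1=-6−1/4·140/47=-317/47
M: M0=0, M1=-317/47, M2=140/47, M3=152/47, M4=-320/47, M5=0
seg 0: a=-5, c=M0/2=0, d=(M1−M0)/(6·2)=-317/564, b=Δ0−h0·(2M0+M1)/6=881/141
seg 1: a=3, c=M1/2=-317/94, d=(M2−M1)/(6·2)=457/564, b=Δ1−h1·(2M1+M2)/6=-70/141
seg 2: a=-5, c=M2/2=70/47, d=(M3−M2)/(6·3)=2/141, b=Δ2−h2·(2M2+M3)/6=-601/141
seg 3: a=-4, c=M3/2=76/47, d=(M4−M3)/(6·1)=-236/141, b=Δ3−h3·(2M3+M4)/6=713/141
seg 4: a=1, c=M4/2=-160/47, d=(M5−M4)/(6·1)=160/141, b=Δ4−h4·(2M4+M5)/6=461/141
t_q=29/4 → seg 3, τ=1/4; S=-4+713/141·τ+76/47·τ²+-236/141·τ³=-2001/752

  seg 0: a=-5 b=881/141 c=0 d=-317/564
  seg 1: a=3 b=-70/141 c=-317/94 d=457/564
  seg 2: a=-5 b=-601/141 c=70/47 d=2/141
  seg 3: a=-4 b=713/141 c=76/47 d=-236/141
  seg 4: a=1 b=461/141 c=-160/47 d=160/141
S(29/4) = -2001/752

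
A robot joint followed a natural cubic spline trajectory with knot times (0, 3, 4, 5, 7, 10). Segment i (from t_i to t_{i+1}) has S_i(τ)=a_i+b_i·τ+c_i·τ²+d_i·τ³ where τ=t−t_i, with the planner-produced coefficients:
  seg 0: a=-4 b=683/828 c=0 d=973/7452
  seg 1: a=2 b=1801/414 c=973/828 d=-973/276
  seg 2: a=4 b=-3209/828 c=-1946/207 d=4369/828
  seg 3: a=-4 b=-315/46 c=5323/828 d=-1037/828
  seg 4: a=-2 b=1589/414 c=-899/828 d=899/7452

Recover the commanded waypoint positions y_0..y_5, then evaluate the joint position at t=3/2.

y_0 = S_0(0) = a_0 = -4
y_1 = S_1(0) = a_1 = 2
y_2 = S_2(0) = a_2 = 4
y_3 = S_3(0) = a_3 = -4
y_4 = S_4(0) = a_4 = -2
y_5 = S_4(3) = 3
t_q=3/2 is in segment 0 (τ=3/2); S_0(τ)=-1709/736

y_0=-4 y_1=2 y_2=4 y_3=-4 y_4=-2 y_5=3
S(3/2) = -1709/736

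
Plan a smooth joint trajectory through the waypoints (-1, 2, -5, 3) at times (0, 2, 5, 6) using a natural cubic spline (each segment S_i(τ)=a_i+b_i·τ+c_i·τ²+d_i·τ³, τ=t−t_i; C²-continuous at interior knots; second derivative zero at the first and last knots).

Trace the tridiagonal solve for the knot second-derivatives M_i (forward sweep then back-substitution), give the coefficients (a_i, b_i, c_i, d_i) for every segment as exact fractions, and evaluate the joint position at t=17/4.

  seg 0: a=-1 b=1379/426 c=0 d=-185/426
  seg 1: a=2 b=-841/426 c=-185/71 d=353/426
  seg 2: a=-5 b=1015/213 c=689/142 d=-689/426
S(17/4) = -56293/9088

Δ: Δ0=3/2, Δ1=-7/3, Δ2=8
row 1: diag=10, rhs=-23; c'=3/10, d'=-23/10
row 2: denom=8−3·3/10=71/10; d'=(62−3·-23/10)/(71/10)=689/71
back: M2=689/71
back: M1=-23/10−3/10·689/71=-370/71
M: M0=0, M1=-370/71, M2=689/71, M3=0
seg 0: a=-1, c=M0/2=0, d=(M1−M0)/(6·2)=-185/426, b=Δ0−h0·(2M0+M1)/6=1379/426
seg 1: a=2, c=M1/2=-185/71, d=(M2−M1)/(6·3)=353/426, b=Δ1−h1·(2M1+M2)/6=-841/426
seg 2: a=-5, c=M2/2=689/142, d=(M3−M2)/(6·1)=-689/426, b=Δ2−h2·(2M2+M3)/6=1015/213
t_q=17/4 → seg 1, τ=9/4; S=2+-841/426·τ+-185/71·τ²+353/426·τ³=-56293/9088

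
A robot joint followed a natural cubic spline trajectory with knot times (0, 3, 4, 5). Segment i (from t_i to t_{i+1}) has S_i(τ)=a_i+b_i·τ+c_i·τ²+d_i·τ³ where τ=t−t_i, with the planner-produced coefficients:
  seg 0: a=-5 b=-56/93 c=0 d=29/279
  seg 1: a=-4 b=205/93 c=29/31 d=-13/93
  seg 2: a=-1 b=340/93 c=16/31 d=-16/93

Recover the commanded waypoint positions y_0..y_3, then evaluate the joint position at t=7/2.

y_0 = S_0(0) = a_0 = -5
y_1 = S_1(0) = a_1 = -4
y_2 = S_2(0) = a_2 = -1
y_3 = S_2(1) = 3
t_q=7/2 is in segment 1 (τ=1/2); S_1(τ)=-665/248

y_0=-5 y_1=-4 y_2=-1 y_3=3
S(7/2) = -665/248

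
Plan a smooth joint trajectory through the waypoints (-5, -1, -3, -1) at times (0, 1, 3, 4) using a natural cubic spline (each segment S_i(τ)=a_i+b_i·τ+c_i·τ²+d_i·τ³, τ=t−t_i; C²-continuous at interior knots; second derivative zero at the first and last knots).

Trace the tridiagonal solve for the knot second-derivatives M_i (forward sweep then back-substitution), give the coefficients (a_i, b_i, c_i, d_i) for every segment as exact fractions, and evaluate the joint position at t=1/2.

  seg 0: a=-5 b=41/8 c=0 d=-9/8
  seg 1: a=-1 b=7/4 c=-27/8 d=1
  seg 2: a=-3 b=1/4 c=21/8 d=-7/8
S(1/2) = -165/64

Δ: Δ0=4, Δ1=-1, Δ2=2
row 1: diag=6, rhs=-30; c'=1/3, d'=-5
row 2: denom=6−2·1/3=16/3; d'=(18−2·-5)/(16/3)=21/4
back: M2=21/4
back: M1=-5−1/3·21/4=-27/4
M: M0=0, M1=-27/4, M2=21/4, M3=0
seg 0: a=-5, c=M0/2=0, d=(M1−M0)/(6·1)=-9/8, b=Δ0−h0·(2M0+M1)/6=41/8
seg 1: a=-1, c=M1/2=-27/8, d=(M2−M1)/(6·2)=1, b=Δ1−h1·(2M1+M2)/6=7/4
seg 2: a=-3, c=M2/2=21/8, d=(M3−M2)/(6·1)=-7/8, b=Δ2−h2·(2M2+M3)/6=1/4
t_q=1/2 → seg 0, τ=1/2; S=-5+41/8·τ+0·τ²+-9/8·τ³=-165/64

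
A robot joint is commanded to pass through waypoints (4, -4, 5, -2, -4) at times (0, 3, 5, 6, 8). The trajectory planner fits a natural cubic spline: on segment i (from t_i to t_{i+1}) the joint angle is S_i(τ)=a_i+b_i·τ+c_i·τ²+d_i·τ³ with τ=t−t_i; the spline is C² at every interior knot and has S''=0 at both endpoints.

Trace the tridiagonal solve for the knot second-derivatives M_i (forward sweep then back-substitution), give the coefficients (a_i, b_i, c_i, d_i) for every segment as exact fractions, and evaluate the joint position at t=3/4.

  seg 0: a=4 b=-12431/1956 c=0 d=2405/5868
  seg 1: a=-4 b=4607/978 c=2405/652 d=-7421/3912
  seg 2: a=5 b=-1613/489 c=-1254/163 d=1952/489
  seg 3: a=-2 b=-3281/489 c=698/163 d=-349/489
S(3/4) = -24769/41728

Δ: Δ0=-8/3, Δ1=9/2, Δ2=-7, Δ3=-1
row 1: diag=10, rhs=43; c'=1/5, d'=43/10
row 2: denom=6−2·1/5=28/5; d'=(-69−2·43/10)/(28/5)=-97/7
row 3: denom=6−1·5/28=163/28; d'=(36−1·-97/7)/(163/28)=1396/163
back: M3=1396/163
back: M2=-97/7−5/28·1396/163=-2508/163
back: M1=43/10−1/5·-2508/163=2405/326
M: M0=0, M1=2405/326, M2=-2508/163, M3=1396/163, M4=0
seg 0: a=4, c=M0/2=0, d=(M1−M0)/(6·3)=2405/5868, b=Δ0−h0·(2M0+M1)/6=-12431/1956
seg 1: a=-4, c=M1/2=2405/652, d=(M2−M1)/(6·2)=-7421/3912, b=Δ1−h1·(2M1+M2)/6=4607/978
seg 2: a=5, c=M2/2=-1254/163, d=(M3−M2)/(6·1)=1952/489, b=Δ2−h2·(2M2+M3)/6=-1613/489
seg 3: a=-2, c=M3/2=698/163, d=(M4−M3)/(6·2)=-349/489, b=Δ3−h3·(2M3+M4)/6=-3281/489
t_q=3/4 → seg 0, τ=3/4; S=4+-12431/1956·τ+0·τ²+2405/5868·τ³=-24769/41728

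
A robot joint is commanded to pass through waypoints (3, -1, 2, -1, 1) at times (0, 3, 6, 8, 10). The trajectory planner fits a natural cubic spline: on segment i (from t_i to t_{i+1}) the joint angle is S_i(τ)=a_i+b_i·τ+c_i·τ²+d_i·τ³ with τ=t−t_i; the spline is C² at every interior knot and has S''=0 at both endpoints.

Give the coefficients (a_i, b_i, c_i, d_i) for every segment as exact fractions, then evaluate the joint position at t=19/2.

Δ: Δ0=-4/3, Δ1=1, Δ2=-3/2, Δ3=1
row 1: diag=12, rhs=14; c'=1/4, d'=7/6
row 2: denom=10−3·1/4=37/4; d'=(-15−3·7/6)/(37/4)=-2
row 3: denom=8−2·8/37=280/37; d'=(15−2·-2)/(280/37)=703/280
back: M3=703/280
back: M2=-2−8/37·703/280=-89/35
back: M1=7/6−1/4·-89/35=757/420
M: M0=0, M1=757/420, M2=-89/35, M3=703/280, M4=0
seg 0: a=3, c=M0/2=0, d=(M1−M0)/(6·3)=757/7560, b=Δ0−h0·(2M0+M1)/6=-1877/840
seg 1: a=-1, c=M1/2=757/840, d=(M2−M1)/(6·3)=-365/1512, b=Δ1−h1·(2M1+M2)/6=197/420
seg 2: a=2, c=M2/2=-89/70, d=(M3−M2)/(6·2)=283/672, b=Δ2−h2·(2M2+M3)/6=-77/120
seg 3: a=-1, c=M3/2=703/560, d=(M4−M3)/(6·2)=-703/3360, b=Δ3−h3·(2M3+M4)/6=-283/420
t_q=19/2 → seg 3, τ=3/2; S=-1+-283/420·τ+703/560·τ²+-703/3360·τ³=193/1792

  seg 0: a=3 b=-1877/840 c=0 d=757/7560
  seg 1: a=-1 b=197/420 c=757/840 d=-365/1512
  seg 2: a=2 b=-77/120 c=-89/70 d=283/672
  seg 3: a=-1 b=-283/420 c=703/560 d=-703/3360
S(19/2) = 193/1792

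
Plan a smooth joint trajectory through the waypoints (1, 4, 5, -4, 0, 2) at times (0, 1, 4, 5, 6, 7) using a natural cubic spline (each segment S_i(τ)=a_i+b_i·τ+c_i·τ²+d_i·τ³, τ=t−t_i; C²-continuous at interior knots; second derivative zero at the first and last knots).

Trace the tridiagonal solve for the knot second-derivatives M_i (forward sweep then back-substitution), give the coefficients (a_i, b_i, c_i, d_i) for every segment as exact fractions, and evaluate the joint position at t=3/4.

Δ: Δ0=3, Δ1=1/3, Δ2=-9, Δ3=4, Δ4=2
row 1: diag=8, rhs=-16; c'=3/8, d'=-2
row 2: denom=8−3·3/8=55/8; d'=(-56−3·-2)/(55/8)=-80/11
row 3: denom=4−1·8/55=212/55; d'=(78−1·-80/11)/(212/55)=2345/106
row 4: denom=4−1·55/212=793/212; d'=(-12−1·2345/106)/(793/212)=-7234/793
back: M4=-7234/793
back: M3=2345/106−55/212·-7234/793=19420/793
back: M2=-80/11−8/55·19420/793=-8592/793
back: M1=-2−3/8·-8592/793=1636/793
M: M0=0, M1=1636/793, M2=-8592/793, M3=19420/793, M4=-7234/793, M5=0
seg 0: a=1, c=M0/2=0, d=(M1−M0)/(6·1)=818/2379, b=Δ0−h0·(2M0+M1)/6=6319/2379
seg 1: a=4, c=M1/2=818/793, d=(M2−M1)/(6·3)=-5114/7137, b=Δ1−h1·(2M1+M2)/6=8773/2379
seg 2: a=5, c=M2/2=-4296/793, d=(M3−M2)/(6·1)=14006/2379, b=Δ2−h2·(2M2+M3)/6=-1733/183
seg 3: a=-4, c=M3/2=9710/793, d=(M4−M3)/(6·1)=-13327/2379, b=Δ3−h3·(2M3+M4)/6=-6287/2379
seg 4: a=0, c=M4/2=-3617/793, d=(M5−M4)/(6·1)=3617/2379, b=Δ4−h4·(2M4+M5)/6=11992/2379
t_q=3/4 → seg 0, τ=3/4; S=1+6319/2379·τ+0·τ²+818/2379·τ³=79609/25376

  seg 0: a=1 b=6319/2379 c=0 d=818/2379
  seg 1: a=4 b=8773/2379 c=818/793 d=-5114/7137
  seg 2: a=5 b=-1733/183 c=-4296/793 d=14006/2379
  seg 3: a=-4 b=-6287/2379 c=9710/793 d=-13327/2379
  seg 4: a=0 b=11992/2379 c=-3617/793 d=3617/2379
S(3/4) = 79609/25376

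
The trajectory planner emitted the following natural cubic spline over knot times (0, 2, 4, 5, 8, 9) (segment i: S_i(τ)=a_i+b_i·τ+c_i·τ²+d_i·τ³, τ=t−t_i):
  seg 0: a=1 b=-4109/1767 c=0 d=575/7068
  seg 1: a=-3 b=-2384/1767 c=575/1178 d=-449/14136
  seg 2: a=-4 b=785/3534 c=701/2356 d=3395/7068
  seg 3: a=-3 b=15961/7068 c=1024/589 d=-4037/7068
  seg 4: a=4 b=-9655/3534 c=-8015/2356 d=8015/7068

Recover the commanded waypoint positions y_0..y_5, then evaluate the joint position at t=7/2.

y_0 = S_0(0) = a_0 = 1
y_1 = S_1(0) = a_1 = -3
y_2 = S_2(0) = a_2 = -4
y_3 = S_3(0) = a_3 = -3
y_4 = S_4(0) = a_4 = 4
y_5 = S_4(1) = -1
t_q=7/2 is in segment 1 (τ=3/2); S_1(τ)=-152017/37696

y_0=1 y_1=-3 y_2=-4 y_3=-3 y_4=4 y_5=-1
S(7/2) = -152017/37696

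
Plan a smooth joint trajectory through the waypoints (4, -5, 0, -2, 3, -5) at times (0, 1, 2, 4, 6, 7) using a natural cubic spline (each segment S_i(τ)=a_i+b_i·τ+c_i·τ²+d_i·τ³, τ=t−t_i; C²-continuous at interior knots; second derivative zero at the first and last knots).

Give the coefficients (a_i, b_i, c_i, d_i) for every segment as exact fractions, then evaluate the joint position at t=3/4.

Δ: Δ0=-9, Δ1=5, Δ2=-1, Δ3=5/2, Δ4=-8
row 1: diag=4, rhs=84; c'=1/4, d'=21
row 2: denom=6−1·1/4=23/4; d'=(-36−1·21)/(23/4)=-228/23
row 3: denom=8−2·8/23=168/23; d'=(21−2·-228/23)/(168/23)=313/56
row 4: denom=6−2·23/84=229/42; d'=(-63−2·313/56)/(229/42)=-6231/458
back: M4=-6231/458
back: M3=313/56−23/84·-6231/458=2133/229
back: M2=-228/23−8/23·2133/229=-3012/229
back: M1=21−1/4·-3012/229=5562/229
M: M0=0, M1=5562/229, M2=-3012/229, M3=2133/229, M4=-6231/458, M5=0
seg 0: a=4, c=M0/2=0, d=(M1−M0)/(6·1)=927/229, b=Δ0−h0·(2M0+M1)/6=-2988/229
seg 1: a=-5, c=M1/2=2781/229, d=(M2−M1)/(6·1)=-1429/229, b=Δ1−h1·(2M1+M2)/6=-207/229
seg 2: a=0, c=M2/2=-1506/229, d=(M3−M2)/(6·2)=1715/916, b=Δ2−h2·(2M2+M3)/6=1068/229
seg 3: a=-2, c=M3/2=2133/458, d=(M4−M3)/(6·2)=-3499/1832, b=Δ3−h3·(2M3+M4)/6=189/229
seg 4: a=3, c=M4/2=-6231/916, d=(M5−M4)/(6·1)=2077/916, b=Δ4−h4·(2M4+M5)/6=-1587/458
t_q=3/4 → seg 0, τ=3/4; S=4+-2988/229·τ+0·τ²+927/229·τ³=-59771/14656

  seg 0: a=4 b=-2988/229 c=0 d=927/229
  seg 1: a=-5 b=-207/229 c=2781/229 d=-1429/229
  seg 2: a=0 b=1068/229 c=-1506/229 d=1715/916
  seg 3: a=-2 b=189/229 c=2133/458 d=-3499/1832
  seg 4: a=3 b=-1587/458 c=-6231/916 d=2077/916
S(3/4) = -59771/14656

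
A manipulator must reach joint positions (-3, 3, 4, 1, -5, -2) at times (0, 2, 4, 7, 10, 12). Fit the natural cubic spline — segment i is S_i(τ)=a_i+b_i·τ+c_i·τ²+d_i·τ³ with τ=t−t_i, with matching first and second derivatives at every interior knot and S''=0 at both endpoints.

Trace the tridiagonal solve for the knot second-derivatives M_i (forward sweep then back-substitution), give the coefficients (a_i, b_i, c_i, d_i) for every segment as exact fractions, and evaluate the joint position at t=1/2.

Δ: Δ0=3, Δ1=1/2, Δ2=-1, Δ3=-2, Δ4=3/2
row 1: diag=8, rhs=-15; c'=1/4, d'=-15/8
row 2: denom=10−2·1/4=19/2; d'=(-9−2·-15/8)/(19/2)=-21/38
row 3: denom=12−3·6/19=210/19; d'=(-6−3·-21/38)/(210/19)=-11/28
row 4: denom=10−3·19/70=643/70; d'=(21−3·-11/28)/(643/70)=3105/1286
back: M4=3105/1286
back: M3=-11/28−19/70·3105/1286=-674/643
back: M2=-21/38−6/19·-674/643=-285/1286
back: M1=-15/8−1/4·-285/1286=-1170/643
M: M0=0, M1=-1170/643, M2=-285/1286, M3=-674/643, M4=3105/1286, M5=0
seg 0: a=-3, c=M0/2=0, d=(M1−M0)/(6·2)=-195/1286, b=Δ0−h0·(2M0+M1)/6=2319/643
seg 1: a=3, c=M1/2=-585/643, d=(M2−M1)/(6·2)=685/5144, b=Δ1−h1·(2M1+M2)/6=1149/643
seg 2: a=4, c=M2/2=-285/2572, d=(M3−M2)/(6·3)=-1063/23148, b=Δ2−h2·(2M2+M3)/6=-327/1286
seg 3: a=1, c=M3/2=-337/643, d=(M4−M3)/(6·3)=4453/23148, b=Δ3−h3·(2M3+M4)/6=-5553/2572
seg 4: a=-5, c=M4/2=3105/2572, d=(M5−M4)/(6·2)=-1035/5144, b=Δ4−h4·(2M4+M5)/6=-141/1286
t_q=1/2 → seg 0, τ=1/2; S=-3+2319/643·τ+0·τ²+-195/1286·τ³=-12507/10288

  seg 0: a=-3 b=2319/643 c=0 d=-195/1286
  seg 1: a=3 b=1149/643 c=-585/643 d=685/5144
  seg 2: a=4 b=-327/1286 c=-285/2572 d=-1063/23148
  seg 3: a=1 b=-5553/2572 c=-337/643 d=4453/23148
  seg 4: a=-5 b=-141/1286 c=3105/2572 d=-1035/5144
S(1/2) = -12507/10288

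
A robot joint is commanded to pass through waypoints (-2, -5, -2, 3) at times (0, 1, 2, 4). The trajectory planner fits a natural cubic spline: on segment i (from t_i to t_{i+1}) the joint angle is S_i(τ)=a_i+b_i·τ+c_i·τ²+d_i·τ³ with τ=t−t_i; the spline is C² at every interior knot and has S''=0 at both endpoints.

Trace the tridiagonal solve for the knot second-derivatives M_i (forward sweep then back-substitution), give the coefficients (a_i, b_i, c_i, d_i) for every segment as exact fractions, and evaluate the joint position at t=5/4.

  seg 0: a=-2 b=-211/46 c=0 d=73/46
  seg 1: a=-5 b=4/23 c=219/46 d=-89/46
  seg 2: a=-2 b=179/46 c=-24/23 d=4/23
S(5/4) = -13805/2944

Δ: Δ0=-3, Δ1=3, Δ2=5/2
row 1: diag=4, rhs=36; c'=1/4, d'=9
row 2: denom=6−1·1/4=23/4; d'=(-3−1·9)/(23/4)=-48/23
back: M2=-48/23
back: M1=9−1/4·-48/23=219/23
M: M0=0, M1=219/23, M2=-48/23, M3=0
seg 0: a=-2, c=M0/2=0, d=(M1−M0)/(6·1)=73/46, b=Δ0−h0·(2M0+M1)/6=-211/46
seg 1: a=-5, c=M1/2=219/46, d=(M2−M1)/(6·1)=-89/46, b=Δ1−h1·(2M1+M2)/6=4/23
seg 2: a=-2, c=M2/2=-24/23, d=(M3−M2)/(6·2)=4/23, b=Δ2−h2·(2M2+M3)/6=179/46
t_q=5/4 → seg 1, τ=1/4; S=-5+4/23·τ+219/46·τ²+-89/46·τ³=-13805/2944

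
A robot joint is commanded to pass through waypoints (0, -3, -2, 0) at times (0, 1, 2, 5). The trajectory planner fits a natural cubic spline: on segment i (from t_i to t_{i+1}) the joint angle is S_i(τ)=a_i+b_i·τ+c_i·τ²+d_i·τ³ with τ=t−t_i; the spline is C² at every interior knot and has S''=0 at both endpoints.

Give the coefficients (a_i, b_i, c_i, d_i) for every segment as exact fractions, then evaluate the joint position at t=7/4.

  seg 0: a=0 b=-376/93 c=0 d=97/93
  seg 1: a=-3 b=-85/93 c=97/31 d=-113/93
  seg 2: a=-2 b=158/93 c=-16/31 d=16/279
S(7/4) = -4837/1984

Δ: Δ0=-3, Δ1=1, Δ2=2/3
row 1: diag=4, rhs=24; c'=1/4, d'=6
row 2: denom=8−1·1/4=31/4; d'=(-2−1·6)/(31/4)=-32/31
back: M2=-32/31
back: M1=6−1/4·-32/31=194/31
M: M0=0, M1=194/31, M2=-32/31, M3=0
seg 0: a=0, c=M0/2=0, d=(M1−M0)/(6·1)=97/93, b=Δ0−h0·(2M0+M1)/6=-376/93
seg 1: a=-3, c=M1/2=97/31, d=(M2−M1)/(6·1)=-113/93, b=Δ1−h1·(2M1+M2)/6=-85/93
seg 2: a=-2, c=M2/2=-16/31, d=(M3−M2)/(6·3)=16/279, b=Δ2−h2·(2M2+M3)/6=158/93
t_q=7/4 → seg 1, τ=3/4; S=-3+-85/93·τ+97/31·τ²+-113/93·τ³=-4837/1984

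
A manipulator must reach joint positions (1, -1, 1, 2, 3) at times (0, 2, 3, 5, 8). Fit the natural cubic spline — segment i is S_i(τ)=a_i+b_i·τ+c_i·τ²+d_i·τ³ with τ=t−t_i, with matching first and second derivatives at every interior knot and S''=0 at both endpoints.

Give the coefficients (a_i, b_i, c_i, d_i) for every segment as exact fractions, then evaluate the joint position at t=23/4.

Δ: Δ0=-1, Δ1=2, Δ2=1/2, Δ3=1/3
row 1: diag=6, rhs=18; c'=1/6, d'=3
row 2: denom=6−1·1/6=35/6; d'=(-9−1·3)/(35/6)=-72/35
row 3: denom=10−2·12/35=326/35; d'=(-1−2·-72/35)/(326/35)=109/326
back: M3=109/326
back: M2=-72/35−12/35·109/326=-354/163
back: M1=3−1/6·-354/163=548/163
M: M0=0, M1=548/163, M2=-354/163, M3=109/326, M4=0
seg 0: a=1, c=M0/2=0, d=(M1−M0)/(6·2)=137/489, b=Δ0−h0·(2M0+M1)/6=-1037/489
seg 1: a=-1, c=M1/2=274/163, d=(M2−M1)/(6·1)=-451/489, b=Δ1−h1·(2M1+M2)/6=607/489
seg 2: a=1, c=M2/2=-177/163, d=(M3−M2)/(6·2)=817/3912, b=Δ2−h2·(2M2+M3)/6=898/489
seg 3: a=2, c=M3/2=109/652, d=(M4−M3)/(6·3)=-109/5868, b=Δ3−h3·(2M3+M4)/6=-1/978
t_q=23/4 → seg 3, τ=3/4; S=2+-1/978·τ+109/652·τ²+-109/5868·τ³=87021/41728

  seg 0: a=1 b=-1037/489 c=0 d=137/489
  seg 1: a=-1 b=607/489 c=274/163 d=-451/489
  seg 2: a=1 b=898/489 c=-177/163 d=817/3912
  seg 3: a=2 b=-1/978 c=109/652 d=-109/5868
S(23/4) = 87021/41728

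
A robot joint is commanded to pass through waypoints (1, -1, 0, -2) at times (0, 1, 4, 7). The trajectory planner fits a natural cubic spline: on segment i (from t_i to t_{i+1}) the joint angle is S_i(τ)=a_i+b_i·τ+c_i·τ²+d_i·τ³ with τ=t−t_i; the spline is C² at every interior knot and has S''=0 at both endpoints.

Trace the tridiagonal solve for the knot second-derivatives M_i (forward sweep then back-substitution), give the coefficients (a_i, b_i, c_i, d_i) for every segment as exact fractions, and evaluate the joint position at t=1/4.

Δ: Δ0=-2, Δ1=1/3, Δ2=-2/3
row 1: diag=8, rhs=14; c'=3/8, d'=7/4
row 2: denom=12−3·3/8=87/8; d'=(-6−3·7/4)/(87/8)=-30/29
back: M2=-30/29
back: M1=7/4−3/8·-30/29=62/29
M: M0=0, M1=62/29, M2=-30/29, M3=0
seg 0: a=1, c=M0/2=0, d=(M1−M0)/(6·1)=31/87, b=Δ0−h0·(2M0+M1)/6=-205/87
seg 1: a=-1, c=M1/2=31/29, d=(M2−M1)/(6·3)=-46/261, b=Δ1−h1·(2M1+M2)/6=-112/87
seg 2: a=0, c=M2/2=-15/29, d=(M3−M2)/(6·3)=5/87, b=Δ2−h2·(2M2+M3)/6=32/87
t_q=1/4 → seg 0, τ=1/4; S=1+-205/87·τ+0·τ²+31/87·τ³=773/1856

  seg 0: a=1 b=-205/87 c=0 d=31/87
  seg 1: a=-1 b=-112/87 c=31/29 d=-46/261
  seg 2: a=0 b=32/87 c=-15/29 d=5/87
S(1/4) = 773/1856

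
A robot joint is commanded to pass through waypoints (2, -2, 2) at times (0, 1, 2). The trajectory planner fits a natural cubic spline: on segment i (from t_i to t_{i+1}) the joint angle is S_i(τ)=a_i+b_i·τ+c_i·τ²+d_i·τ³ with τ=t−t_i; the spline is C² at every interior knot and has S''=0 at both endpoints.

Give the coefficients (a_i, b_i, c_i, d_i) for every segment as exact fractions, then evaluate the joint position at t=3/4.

  seg 0: a=2 b=-6 c=0 d=2
  seg 1: a=-2 b=0 c=6 d=-2
S(3/4) = -53/32

Δ: Δ0=-4, Δ1=4
row 1: diag=4, rhs=48; c'=1/4, d'=12
back: M1=12
M: M0=0, M1=12, M2=0
seg 0: a=2, c=M0/2=0, d=(M1−M0)/(6·1)=2, b=Δ0−h0·(2M0+M1)/6=-6
seg 1: a=-2, c=M1/2=6, d=(M2−M1)/(6·1)=-2, b=Δ1−h1·(2M1+M2)/6=0
t_q=3/4 → seg 0, τ=3/4; S=2+-6·τ+0·τ²+2·τ³=-53/32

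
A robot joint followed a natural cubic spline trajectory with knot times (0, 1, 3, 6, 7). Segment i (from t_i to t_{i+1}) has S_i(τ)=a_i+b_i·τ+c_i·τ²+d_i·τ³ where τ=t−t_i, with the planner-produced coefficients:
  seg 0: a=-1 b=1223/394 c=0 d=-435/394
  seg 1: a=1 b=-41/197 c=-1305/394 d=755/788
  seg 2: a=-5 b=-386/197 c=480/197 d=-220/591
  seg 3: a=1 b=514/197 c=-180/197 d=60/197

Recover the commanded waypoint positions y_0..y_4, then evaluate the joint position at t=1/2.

y_0 = S_0(0) = a_0 = -1
y_1 = S_1(0) = a_1 = 1
y_2 = S_2(0) = a_2 = -5
y_3 = S_3(0) = a_3 = 1
y_4 = S_3(1) = 3
t_q=1/2 is in segment 0 (τ=1/2); S_0(τ)=1305/3152

y_0=-1 y_1=1 y_2=-5 y_3=1 y_4=3
S(1/2) = 1305/3152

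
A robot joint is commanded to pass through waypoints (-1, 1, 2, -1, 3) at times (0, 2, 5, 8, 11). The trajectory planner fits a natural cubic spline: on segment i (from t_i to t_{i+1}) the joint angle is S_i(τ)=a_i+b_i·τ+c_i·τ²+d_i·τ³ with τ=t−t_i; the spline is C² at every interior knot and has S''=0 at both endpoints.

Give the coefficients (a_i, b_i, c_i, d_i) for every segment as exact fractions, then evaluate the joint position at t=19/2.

  seg 0: a=-1 b=214/207 c=0 d=-7/828
  seg 1: a=1 b=193/207 c=-7/138 d=-185/3726
  seg 2: a=2 b=-295/414 c=-103/207 d=499/3726
  seg 3: a=-1 b=-17/207 c=293/414 d=-293/3726
S(19/2) = 75/368

Δ: Δ0=1, Δ1=1/3, Δ2=-1, Δ3=4/3
row 1: diag=10, rhs=-4; c'=3/10, d'=-2/5
row 2: denom=12−3·3/10=111/10; d'=(-8−3·-2/5)/(111/10)=-68/111
row 3: denom=12−3·10/37=414/37; d'=(14−3·-68/111)/(414/37)=293/207
back: M3=293/207
back: M2=-68/111−10/37·293/207=-206/207
back: M1=-2/5−3/10·-206/207=-7/69
M: M0=0, M1=-7/69, M2=-206/207, M3=293/207, M4=0
seg 0: a=-1, c=M0/2=0, d=(M1−M0)/(6·2)=-7/828, b=Δ0−h0·(2M0+M1)/6=214/207
seg 1: a=1, c=M1/2=-7/138, d=(M2−M1)/(6·3)=-185/3726, b=Δ1−h1·(2M1+M2)/6=193/207
seg 2: a=2, c=M2/2=-103/207, d=(M3−M2)/(6·3)=499/3726, b=Δ2−h2·(2M2+M3)/6=-295/414
seg 3: a=-1, c=M3/2=293/414, d=(M4−M3)/(6·3)=-293/3726, b=Δ3−h3·(2M3+M4)/6=-17/207
t_q=19/2 → seg 3, τ=3/2; S=-1+-17/207·τ+293/414·τ²+-293/3726·τ³=75/368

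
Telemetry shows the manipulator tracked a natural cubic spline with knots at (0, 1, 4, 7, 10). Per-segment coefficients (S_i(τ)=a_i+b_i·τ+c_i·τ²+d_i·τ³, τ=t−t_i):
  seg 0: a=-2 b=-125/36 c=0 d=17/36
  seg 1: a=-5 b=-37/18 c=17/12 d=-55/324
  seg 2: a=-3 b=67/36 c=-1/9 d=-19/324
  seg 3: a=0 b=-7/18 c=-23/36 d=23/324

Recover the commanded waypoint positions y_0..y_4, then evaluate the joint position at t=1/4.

y_0 = S_0(0) = a_0 = -2
y_1 = S_1(0) = a_1 = -5
y_2 = S_2(0) = a_2 = -3
y_3 = S_3(0) = a_3 = 0
y_4 = S_3(3) = -5
t_q=1/4 is in segment 0 (τ=1/4); S_0(τ)=-2197/768

y_0=-2 y_1=-5 y_2=-3 y_3=0 y_4=-5
S(1/4) = -2197/768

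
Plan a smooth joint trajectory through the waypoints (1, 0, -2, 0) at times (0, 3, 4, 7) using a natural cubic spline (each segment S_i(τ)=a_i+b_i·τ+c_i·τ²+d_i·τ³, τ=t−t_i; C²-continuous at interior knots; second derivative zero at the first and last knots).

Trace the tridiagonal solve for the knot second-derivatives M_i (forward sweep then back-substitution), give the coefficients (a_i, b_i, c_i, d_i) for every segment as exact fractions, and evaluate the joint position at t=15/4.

  seg 0: a=1 b=3/7 c=0 d=-16/189
  seg 1: a=0 b=-13/7 c=-16/21 d=13/21
  seg 2: a=-2 b=-32/21 c=23/21 d=-23/189
S(15/4) = -699/448

Δ: Δ0=-1/3, Δ1=-2, Δ2=2/3
row 1: diag=8, rhs=-10; c'=1/8, d'=-5/4
row 2: denom=8−1·1/8=63/8; d'=(16−1·-5/4)/(63/8)=46/21
back: M2=46/21
back: M1=-5/4−1/8·46/21=-32/21
M: M0=0, M1=-32/21, M2=46/21, M3=0
seg 0: a=1, c=M0/2=0, d=(M1−M0)/(6·3)=-16/189, b=Δ0−h0·(2M0+M1)/6=3/7
seg 1: a=0, c=M1/2=-16/21, d=(M2−M1)/(6·1)=13/21, b=Δ1−h1·(2M1+M2)/6=-13/7
seg 2: a=-2, c=M2/2=23/21, d=(M3−M2)/(6·3)=-23/189, b=Δ2−h2·(2M2+M3)/6=-32/21
t_q=15/4 → seg 1, τ=3/4; S=0+-13/7·τ+-16/21·τ²+13/21·τ³=-699/448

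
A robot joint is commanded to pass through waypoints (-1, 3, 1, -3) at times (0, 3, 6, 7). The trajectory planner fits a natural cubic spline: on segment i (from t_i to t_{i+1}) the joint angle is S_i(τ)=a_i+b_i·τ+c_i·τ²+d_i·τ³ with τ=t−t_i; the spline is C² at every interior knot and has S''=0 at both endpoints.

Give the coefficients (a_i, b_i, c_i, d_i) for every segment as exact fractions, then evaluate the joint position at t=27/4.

Δ: Δ0=4/3, Δ1=-2/3, Δ2=-4
row 1: diag=12, rhs=-12; c'=1/4, d'=-1
row 2: denom=8−3·1/4=29/4; d'=(-20−3·-1)/(29/4)=-68/29
back: M2=-68/29
back: M1=-1−1/4·-68/29=-12/29
M: M0=0, M1=-12/29, M2=-68/29, M3=0
seg 0: a=-1, c=M0/2=0, d=(M1−M0)/(6·3)=-2/87, b=Δ0−h0·(2M0+M1)/6=134/87
seg 1: a=3, c=M1/2=-6/29, d=(M2−M1)/(6·3)=-28/261, b=Δ1−h1·(2M1+M2)/6=80/87
seg 2: a=1, c=M2/2=-34/29, d=(M3−M2)/(6·1)=34/87, b=Δ2−h2·(2M2+M3)/6=-280/87
t_q=27/4 → seg 2, τ=3/4; S=1+-280/87·τ+-34/29·τ²+34/87·τ³=-1771/928

  seg 0: a=-1 b=134/87 c=0 d=-2/87
  seg 1: a=3 b=80/87 c=-6/29 d=-28/261
  seg 2: a=1 b=-280/87 c=-34/29 d=34/87
S(27/4) = -1771/928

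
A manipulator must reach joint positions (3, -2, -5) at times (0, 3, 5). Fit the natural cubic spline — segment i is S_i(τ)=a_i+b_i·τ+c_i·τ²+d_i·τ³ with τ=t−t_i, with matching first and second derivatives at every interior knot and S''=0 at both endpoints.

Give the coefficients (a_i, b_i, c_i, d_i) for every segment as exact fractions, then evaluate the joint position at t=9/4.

  seg 0: a=3 b=-103/60 c=0 d=1/180
  seg 1: a=-2 b=-47/30 c=1/20 d=-1/120
S(9/4) = -1023/1280

Δ: Δ0=-5/3, Δ1=-3/2
row 1: diag=10, rhs=1; c'=1/5, d'=1/10
back: M1=1/10
M: M0=0, M1=1/10, M2=0
seg 0: a=3, c=M0/2=0, d=(M1−M0)/(6·3)=1/180, b=Δ0−h0·(2M0+M1)/6=-103/60
seg 1: a=-2, c=M1/2=1/20, d=(M2−M1)/(6·2)=-1/120, b=Δ1−h1·(2M1+M2)/6=-47/30
t_q=9/4 → seg 0, τ=9/4; S=3+-103/60·τ+0·τ²+1/180·τ³=-1023/1280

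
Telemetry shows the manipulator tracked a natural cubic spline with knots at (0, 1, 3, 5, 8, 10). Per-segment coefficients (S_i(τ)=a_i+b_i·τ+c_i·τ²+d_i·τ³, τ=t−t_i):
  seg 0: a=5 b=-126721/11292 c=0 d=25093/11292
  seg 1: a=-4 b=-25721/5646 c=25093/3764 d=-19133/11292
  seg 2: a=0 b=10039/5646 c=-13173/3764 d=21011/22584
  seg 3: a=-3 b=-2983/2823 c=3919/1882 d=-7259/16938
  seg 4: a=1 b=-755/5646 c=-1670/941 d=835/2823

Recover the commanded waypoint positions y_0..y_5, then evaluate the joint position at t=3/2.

y_0 = S_0(0) = a_0 = 5
y_1 = S_1(0) = a_1 = -4
y_2 = S_2(0) = a_2 = 0
y_3 = S_3(0) = a_3 = -3
y_4 = S_4(0) = a_4 = 1
y_5 = S_4(2) = -4
t_q=3/2 is in segment 1 (τ=1/2); S_1(τ)=-145229/30112

y_0=5 y_1=-4 y_2=0 y_3=-3 y_4=1 y_5=-4
S(3/2) = -145229/30112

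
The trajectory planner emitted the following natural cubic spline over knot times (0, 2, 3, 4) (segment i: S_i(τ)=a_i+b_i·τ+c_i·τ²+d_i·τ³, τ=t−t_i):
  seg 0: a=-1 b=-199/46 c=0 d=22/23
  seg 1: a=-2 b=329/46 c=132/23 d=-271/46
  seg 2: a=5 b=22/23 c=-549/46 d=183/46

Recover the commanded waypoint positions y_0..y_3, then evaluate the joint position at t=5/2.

y_0=-1 y_1=-2 y_2=5 y_3=-2
S(5/2) = 837/368

y_0 = S_0(0) = a_0 = -1
y_1 = S_1(0) = a_1 = -2
y_2 = S_2(0) = a_2 = 5
y_3 = S_2(1) = -2
t_q=5/2 is in segment 1 (τ=1/2); S_1(τ)=837/368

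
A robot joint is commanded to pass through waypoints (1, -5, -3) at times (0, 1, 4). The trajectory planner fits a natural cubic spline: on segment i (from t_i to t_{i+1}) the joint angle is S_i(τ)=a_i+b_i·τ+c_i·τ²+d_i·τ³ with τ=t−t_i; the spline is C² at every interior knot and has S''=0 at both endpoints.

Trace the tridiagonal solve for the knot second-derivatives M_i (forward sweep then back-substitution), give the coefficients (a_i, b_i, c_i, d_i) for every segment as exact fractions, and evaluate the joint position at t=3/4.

Δ: Δ0=-6, Δ1=2/3
row 1: diag=8, rhs=40; c'=3/8, d'=5
back: M1=5
M: M0=0, M1=5, M2=0
seg 0: a=1, c=M0/2=0, d=(M1−M0)/(6·1)=5/6, b=Δ0−h0·(2M0+M1)/6=-41/6
seg 1: a=-5, c=M1/2=5/2, d=(M2−M1)/(6·3)=-5/18, b=Δ1−h1·(2M1+M2)/6=-13/3
t_q=3/4 → seg 0, τ=3/4; S=1+-41/6·τ+0·τ²+5/6·τ³=-483/128

  seg 0: a=1 b=-41/6 c=0 d=5/6
  seg 1: a=-5 b=-13/3 c=5/2 d=-5/18
S(3/4) = -483/128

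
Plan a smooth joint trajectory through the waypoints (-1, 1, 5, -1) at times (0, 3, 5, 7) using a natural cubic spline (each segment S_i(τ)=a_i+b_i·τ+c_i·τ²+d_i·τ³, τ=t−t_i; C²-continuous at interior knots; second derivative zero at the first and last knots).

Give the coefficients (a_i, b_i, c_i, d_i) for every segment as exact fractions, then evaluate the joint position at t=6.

  seg 0: a=-1 b=-17/114 c=0 d=31/342
  seg 1: a=1 b=131/57 c=31/38 d=-55/114
  seg 2: a=5 b=-13/57 c=-79/38 d=79/228
S(6) = 231/76

Δ: Δ0=2/3, Δ1=2, Δ2=-3
row 1: diag=10, rhs=8; c'=1/5, d'=4/5
row 2: denom=8−2·1/5=38/5; d'=(-30−2·4/5)/(38/5)=-79/19
back: M2=-79/19
back: M1=4/5−1/5·-79/19=31/19
M: M0=0, M1=31/19, M2=-79/19, M3=0
seg 0: a=-1, c=M0/2=0, d=(M1−M0)/(6·3)=31/342, b=Δ0−h0·(2M0+M1)/6=-17/114
seg 1: a=1, c=M1/2=31/38, d=(M2−M1)/(6·2)=-55/114, b=Δ1−h1·(2M1+M2)/6=131/57
seg 2: a=5, c=M2/2=-79/38, d=(M3−M2)/(6·2)=79/228, b=Δ2−h2·(2M2+M3)/6=-13/57
t_q=6 → seg 2, τ=1; S=5+-13/57·τ+-79/38·τ²+79/228·τ³=231/76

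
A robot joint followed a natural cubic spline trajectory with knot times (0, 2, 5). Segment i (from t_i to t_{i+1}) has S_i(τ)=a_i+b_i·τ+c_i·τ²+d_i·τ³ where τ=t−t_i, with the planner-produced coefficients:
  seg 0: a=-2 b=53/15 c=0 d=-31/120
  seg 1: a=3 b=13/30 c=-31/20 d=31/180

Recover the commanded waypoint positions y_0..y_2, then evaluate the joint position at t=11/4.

y_0=-2 y_1=3 y_2=-5
S(11/4) = 3233/1280

y_0 = S_0(0) = a_0 = -2
y_1 = S_1(0) = a_1 = 3
y_2 = S_1(3) = -5
t_q=11/4 is in segment 1 (τ=3/4); S_1(τ)=3233/1280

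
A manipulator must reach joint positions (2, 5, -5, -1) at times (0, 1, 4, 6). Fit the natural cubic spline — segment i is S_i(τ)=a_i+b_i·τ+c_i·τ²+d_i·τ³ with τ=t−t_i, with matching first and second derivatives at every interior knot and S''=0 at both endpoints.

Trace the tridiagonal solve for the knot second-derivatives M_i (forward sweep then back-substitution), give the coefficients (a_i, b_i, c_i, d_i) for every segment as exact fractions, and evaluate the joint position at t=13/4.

  seg 0: a=2 b=877/213 c=0 d=-238/213
  seg 1: a=5 b=163/213 c=-238/71 d=47/71
  seg 2: a=-5 b=-314/213 c=185/71 d=-185/426
S(13/4) = -12305/4544

Δ: Δ0=3, Δ1=-10/3, Δ2=2
row 1: diag=8, rhs=-38; c'=3/8, d'=-19/4
row 2: denom=10−3·3/8=71/8; d'=(32−3·-19/4)/(71/8)=370/71
back: M2=370/71
back: M1=-19/4−3/8·370/71=-476/71
M: M0=0, M1=-476/71, M2=370/71, M3=0
seg 0: a=2, c=M0/2=0, d=(M1−M0)/(6·1)=-238/213, b=Δ0−h0·(2M0+M1)/6=877/213
seg 1: a=5, c=M1/2=-238/71, d=(M2−M1)/(6·3)=47/71, b=Δ1−h1·(2M1+M2)/6=163/213
seg 2: a=-5, c=M2/2=185/71, d=(M3−M2)/(6·2)=-185/426, b=Δ2−h2·(2M2+M3)/6=-314/213
t_q=13/4 → seg 1, τ=9/4; S=5+163/213·τ+-238/71·τ²+47/71·τ³=-12305/4544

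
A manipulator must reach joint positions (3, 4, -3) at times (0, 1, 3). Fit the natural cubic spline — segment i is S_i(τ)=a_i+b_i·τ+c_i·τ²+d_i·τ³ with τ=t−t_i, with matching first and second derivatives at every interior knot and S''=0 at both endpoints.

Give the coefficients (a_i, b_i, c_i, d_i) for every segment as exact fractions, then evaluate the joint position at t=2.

Δ: Δ0=1, Δ1=-7/2
row 1: diag=6, rhs=-27; c'=1/3, d'=-9/2
back: M1=-9/2
M: M0=0, M1=-9/2, M2=0
seg 0: a=3, c=M0/2=0, d=(M1−M0)/(6·1)=-3/4, b=Δ0−h0·(2M0+M1)/6=7/4
seg 1: a=4, c=M1/2=-9/4, d=(M2−M1)/(6·2)=3/8, b=Δ1−h1·(2M1+M2)/6=-1/2
t_q=2 → seg 1, τ=1; S=4+-1/2·τ+-9/4·τ²+3/8·τ³=13/8

  seg 0: a=3 b=7/4 c=0 d=-3/4
  seg 1: a=4 b=-1/2 c=-9/4 d=3/8
S(2) = 13/8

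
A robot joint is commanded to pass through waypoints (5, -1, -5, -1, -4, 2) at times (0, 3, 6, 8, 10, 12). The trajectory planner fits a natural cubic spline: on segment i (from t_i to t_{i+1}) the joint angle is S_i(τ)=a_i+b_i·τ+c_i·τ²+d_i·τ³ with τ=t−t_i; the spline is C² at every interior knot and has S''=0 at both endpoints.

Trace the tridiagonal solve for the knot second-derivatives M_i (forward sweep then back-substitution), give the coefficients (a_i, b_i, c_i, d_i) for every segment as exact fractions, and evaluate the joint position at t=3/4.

  seg 0: a=5 b=-5611/3138 c=0 d=-665/28242
  seg 1: a=-1 b=-3803/1569 c=-665/3138 d=5417/28242
  seg 2: a=-5 b=4655/3138 c=792/523 d=-7883/12552
  seg 3: a=-1 b=7/1569 c=-4715/2092 d=1178/1569
  seg 4: a=-4 b=-2/1569 c=4709/2092 d=-4709/12552
S(3/4) = 244279/66944

Δ: Δ0=-2, Δ1=-4/3, Δ2=2, Δ3=-3/2, Δ4=3
row 1: diag=12, rhs=4; c'=1/4, d'=1/3
row 2: denom=10−3·1/4=37/4; d'=(20−3·1/3)/(37/4)=76/37
row 3: denom=8−2·8/37=280/37; d'=(-21−2·76/37)/(280/37)=-929/280
row 4: denom=8−2·37/140=523/70; d'=(27−2·-929/280)/(523/70)=4709/1046
back: M4=4709/1046
back: M3=-929/280−37/140·4709/1046=-4715/1046
back: M2=76/37−8/37·-4715/1046=1584/523
back: M1=1/3−1/4·1584/523=-665/1569
M: M0=0, M1=-665/1569, M2=1584/523, M3=-4715/1046, M4=4709/1046, M5=0
seg 0: a=5, c=M0/2=0, d=(M1−M0)/(6·3)=-665/28242, b=Δ0−h0·(2M0+M1)/6=-5611/3138
seg 1: a=-1, c=M1/2=-665/3138, d=(M2−M1)/(6·3)=5417/28242, b=Δ1−h1·(2M1+M2)/6=-3803/1569
seg 2: a=-5, c=M2/2=792/523, d=(M3−M2)/(6·2)=-7883/12552, b=Δ2−h2·(2M2+M3)/6=4655/3138
seg 3: a=-1, c=M3/2=-4715/2092, d=(M4−M3)/(6·2)=1178/1569, b=Δ3−h3·(2M3+M4)/6=7/1569
seg 4: a=-4, c=M4/2=4709/2092, d=(M5−M4)/(6·2)=-4709/12552, b=Δ4−h4·(2M4+M5)/6=-2/1569
t_q=3/4 → seg 0, τ=3/4; S=5+-5611/3138·τ+0·τ²+-665/28242·τ³=244279/66944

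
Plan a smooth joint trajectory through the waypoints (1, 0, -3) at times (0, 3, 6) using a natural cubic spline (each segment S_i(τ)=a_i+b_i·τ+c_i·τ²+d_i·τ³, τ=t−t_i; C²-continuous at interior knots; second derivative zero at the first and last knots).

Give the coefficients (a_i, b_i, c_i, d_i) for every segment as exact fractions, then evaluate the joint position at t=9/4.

  seg 0: a=1 b=-1/6 c=0 d=-1/54
  seg 1: a=0 b=-2/3 c=-1/6 d=1/54
S(9/4) = 53/128

Δ: Δ0=-1/3, Δ1=-1
row 1: diag=12, rhs=-4; c'=1/4, d'=-1/3
back: M1=-1/3
M: M0=0, M1=-1/3, M2=0
seg 0: a=1, c=M0/2=0, d=(M1−M0)/(6·3)=-1/54, b=Δ0−h0·(2M0+M1)/6=-1/6
seg 1: a=0, c=M1/2=-1/6, d=(M2−M1)/(6·3)=1/54, b=Δ1−h1·(2M1+M2)/6=-2/3
t_q=9/4 → seg 0, τ=9/4; S=1+-1/6·τ+0·τ²+-1/54·τ³=53/128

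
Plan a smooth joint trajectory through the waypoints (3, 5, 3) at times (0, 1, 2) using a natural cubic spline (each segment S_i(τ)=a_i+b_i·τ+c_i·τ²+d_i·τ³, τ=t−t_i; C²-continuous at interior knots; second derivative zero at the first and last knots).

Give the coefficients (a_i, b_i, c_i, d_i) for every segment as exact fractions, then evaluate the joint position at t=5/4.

Δ: Δ0=2, Δ1=-2
row 1: diag=4, rhs=-24; c'=1/4, d'=-6
back: M1=-6
M: M0=0, M1=-6, M2=0
seg 0: a=3, c=M0/2=0, d=(M1−M0)/(6·1)=-1, b=Δ0−h0·(2M0+M1)/6=3
seg 1: a=5, c=M1/2=-3, d=(M2−M1)/(6·1)=1, b=Δ1−h1·(2M1+M2)/6=0
t_q=5/4 → seg 1, τ=1/4; S=5+0·τ+-3·τ²+1·τ³=309/64

  seg 0: a=3 b=3 c=0 d=-1
  seg 1: a=5 b=0 c=-3 d=1
S(5/4) = 309/64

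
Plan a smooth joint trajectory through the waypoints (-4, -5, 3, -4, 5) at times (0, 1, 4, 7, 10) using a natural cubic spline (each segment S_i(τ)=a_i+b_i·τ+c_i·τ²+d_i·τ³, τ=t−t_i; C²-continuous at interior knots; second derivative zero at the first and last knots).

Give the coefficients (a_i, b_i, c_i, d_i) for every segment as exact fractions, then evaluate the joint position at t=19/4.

  seg 0: a=-4 b=-565/324 c=0 d=241/324
  seg 1: a=-5 b=79/162 c=241/108 d=-1463/2916
  seg 2: a=3 b=107/324 c=-185/81 d=1357/2916
  seg 3: a=-4 b=-131/162 c=617/324 d=-617/2916
S(19/4) = 4975/2304

Δ: Δ0=-1, Δ1=8/3, Δ2=-7/3, Δ3=3
row 1: diag=8, rhs=22; c'=3/8, d'=11/4
row 2: denom=12−3·3/8=87/8; d'=(-30−3·11/4)/(87/8)=-102/29
row 3: denom=12−3·8/29=324/29; d'=(32−3·-102/29)/(324/29)=617/162
back: M3=617/162
back: M2=-102/29−8/29·617/162=-370/81
back: M1=11/4−3/8·-370/81=241/54
M: M0=0, M1=241/54, M2=-370/81, M3=617/162, M4=0
seg 0: a=-4, c=M0/2=0, d=(M1−M0)/(6·1)=241/324, b=Δ0−h0·(2M0+M1)/6=-565/324
seg 1: a=-5, c=M1/2=241/108, d=(M2−M1)/(6·3)=-1463/2916, b=Δ1−h1·(2M1+M2)/6=79/162
seg 2: a=3, c=M2/2=-185/81, d=(M3−M2)/(6·3)=1357/2916, b=Δ2−h2·(2M2+M3)/6=107/324
seg 3: a=-4, c=M3/2=617/324, d=(M4−M3)/(6·3)=-617/2916, b=Δ3−h3·(2M3+M4)/6=-131/162
t_q=19/4 → seg 2, τ=3/4; S=3+107/324·τ+-185/81·τ²+1357/2916·τ³=4975/2304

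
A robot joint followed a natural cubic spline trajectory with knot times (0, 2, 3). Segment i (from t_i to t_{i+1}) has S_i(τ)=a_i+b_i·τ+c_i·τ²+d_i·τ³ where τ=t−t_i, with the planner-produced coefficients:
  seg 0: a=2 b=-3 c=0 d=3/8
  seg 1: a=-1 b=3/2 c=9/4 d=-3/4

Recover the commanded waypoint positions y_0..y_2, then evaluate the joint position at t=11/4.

y_0=2 y_1=-1 y_2=2
S(11/4) = 275/256

y_0 = S_0(0) = a_0 = 2
y_1 = S_1(0) = a_1 = -1
y_2 = S_1(1) = 2
t_q=11/4 is in segment 1 (τ=3/4); S_1(τ)=275/256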